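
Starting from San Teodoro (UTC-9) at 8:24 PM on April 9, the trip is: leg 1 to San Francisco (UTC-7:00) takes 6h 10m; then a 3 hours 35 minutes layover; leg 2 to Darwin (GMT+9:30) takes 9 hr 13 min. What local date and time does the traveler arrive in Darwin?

9:52 AM on Apr 11

Convert departure to UTC: 8:24 PM + 9:00 = 5:24 AM UTC on Apr 10.
Add 6 hours 10 minutes leg 1 → 11:34 AM UTC.
Add 3 hours 35 minutes layover in San Francisco → 3:09 PM UTC.
Add 9 hours 13 minutes leg 2 → 12:22 AM UTC (Apr 11).
Darwin is UTC+9:30, so local arrival = 12:22 AM + 9:30 = 9:52 AM on Apr 11.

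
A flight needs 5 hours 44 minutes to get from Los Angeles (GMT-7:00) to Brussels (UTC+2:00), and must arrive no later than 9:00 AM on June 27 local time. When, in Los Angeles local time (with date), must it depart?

6:16 PM on June 26

Target arrival in UTC: 9:00 AM − 2:00 = 7:00 AM on Jun 27.
Subtract 5 hours and 44 minutes → departure 1:16 AM UTC on Jun 27.
Los Angeles is UTC−7:00: 1:16 AM − 7:00 = 6:16 PM on Jun 26.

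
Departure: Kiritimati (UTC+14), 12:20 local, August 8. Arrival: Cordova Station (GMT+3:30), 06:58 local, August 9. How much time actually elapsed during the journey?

29 hours 8 minutes

Departure in UTC: 12:20 − 14:00 = 22:20 on Aug 7.
Arrival in UTC: 06:58 − 3:30 = 03:28 on Aug 9.
Elapsed = 03:28 − 22:20 (+2 days) = 29 hours 8 minutes.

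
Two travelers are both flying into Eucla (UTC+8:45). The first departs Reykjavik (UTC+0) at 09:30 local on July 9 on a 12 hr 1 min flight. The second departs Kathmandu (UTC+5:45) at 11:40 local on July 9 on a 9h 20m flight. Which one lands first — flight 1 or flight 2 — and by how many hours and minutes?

the second, by 6 hours 16 minutes

Flight 1 departs at 09:30 UTC (Jul 9).
+12 hours and 1 minute → arrive 21:31 UTC on Jul 9.
Flight 2 in UTC: 11:40 − 5:45 = 05:55 on Jul 9.
+9 hours and 20 minutes → arrive 15:15 UTC on Jul 9.
Flight 2 lands earlier by 6 hours 16 minutes.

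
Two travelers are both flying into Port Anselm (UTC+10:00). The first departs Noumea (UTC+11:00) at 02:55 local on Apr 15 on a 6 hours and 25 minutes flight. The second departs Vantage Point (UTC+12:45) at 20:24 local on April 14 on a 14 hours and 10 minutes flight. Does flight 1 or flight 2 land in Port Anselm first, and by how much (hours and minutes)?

Flight 1 in UTC: 02:55 − 11:00 = 15:55 on Apr 14.
+6 hours and 25 minutes → arrive 22:20 UTC on Apr 14.
Flight 2 in UTC: 20:24 − 12:45 = 07:39 on Apr 14.
+14 hours and 10 minutes → arrive 21:49 UTC on Apr 14.
Flight 2 lands earlier by 31 minutes.

the second, by 31 minutes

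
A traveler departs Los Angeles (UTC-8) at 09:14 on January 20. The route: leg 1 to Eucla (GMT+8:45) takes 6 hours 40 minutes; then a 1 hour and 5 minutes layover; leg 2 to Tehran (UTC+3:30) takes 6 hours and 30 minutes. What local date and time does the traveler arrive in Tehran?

Convert departure to UTC: 09:14 + 8:00 = 17:14 UTC on Jan 20.
Add 6 hours and 40 minutes leg 1 → 23:54 UTC.
Add 1 hour 5 minutes layover in Eucla → 00:59 UTC (Jan 21).
Add 6 hours 30 minutes leg 2 → 07:29 UTC.
Tehran is UTC+3:30, so local arrival = 07:29 + 3:30 = 10:59 on Jan 21.

10:59 on January 21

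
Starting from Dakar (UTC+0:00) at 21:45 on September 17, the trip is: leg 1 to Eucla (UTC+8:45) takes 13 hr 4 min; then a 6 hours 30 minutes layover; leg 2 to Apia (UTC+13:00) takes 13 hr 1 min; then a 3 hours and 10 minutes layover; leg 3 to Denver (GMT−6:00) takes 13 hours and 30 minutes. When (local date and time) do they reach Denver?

17:00 on September 19

Dakar is at UTC+0, so departure is already 21:45 UTC on Sep 17.
Add 13 hours and 4 minutes leg 1 → 10:49 UTC (Sep 18).
Add 6 hours 30 minutes layover in Eucla → 17:19 UTC.
Add 13 hours and 1 minute leg 2 → 06:20 UTC (Sep 19).
Add 3 hours 10 minutes layover in Apia → 09:30 UTC.
Add 13 hours 30 minutes leg 3 → 23:00 UTC.
Denver is UTC−6:00, so local arrival = 23:00 − 6:00 = 17:00 on Sep 19.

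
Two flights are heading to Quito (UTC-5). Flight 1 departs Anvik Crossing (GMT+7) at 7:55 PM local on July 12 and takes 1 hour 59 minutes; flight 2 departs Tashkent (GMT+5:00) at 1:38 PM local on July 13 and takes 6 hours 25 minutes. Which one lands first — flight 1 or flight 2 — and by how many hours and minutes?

the first, by 24 hours 9 minutes

Flight 1 in UTC: 7:55 PM − 7:00 = 12:55 PM on Jul 12.
+1 hour 59 minutes → arrive 2:54 PM UTC on Jul 12.
Flight 2 in UTC: 1:38 PM − 5:00 = 8:38 AM on Jul 13.
+6 hours and 25 minutes → arrive 3:03 PM UTC on Jul 13.
Flight 1 lands earlier by 24 hours 9 minutes.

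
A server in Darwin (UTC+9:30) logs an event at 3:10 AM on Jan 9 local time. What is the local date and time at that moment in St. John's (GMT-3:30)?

2:10 PM on Jan 8

In UTC: 3:10 AM − 9:30 = 5:40 PM on Jan 8.
St. John's is UTC−3:30: 5:40 PM − 3:30 = 2:10 PM on Jan 8.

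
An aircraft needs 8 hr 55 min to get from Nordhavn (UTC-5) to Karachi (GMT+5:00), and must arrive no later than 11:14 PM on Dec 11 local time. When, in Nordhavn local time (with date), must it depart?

4:19 AM on December 11

Target arrival in UTC: 11:14 PM − 5:00 = 6:14 PM on Dec 11.
Subtract 8 hours 55 minutes → departure 9:19 AM UTC on Dec 11.
Nordhavn is UTC−5:00: 9:19 AM − 5:00 = 4:19 AM on Dec 11.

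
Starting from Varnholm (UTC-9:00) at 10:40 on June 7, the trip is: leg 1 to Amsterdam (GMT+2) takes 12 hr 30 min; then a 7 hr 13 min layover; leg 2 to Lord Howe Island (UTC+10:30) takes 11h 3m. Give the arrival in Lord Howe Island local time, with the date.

Convert departure to UTC: 10:40 + 9:00 = 19:40 UTC on Jun 7.
Add 12 hours and 30 minutes leg 1 → 08:10 UTC (Jun 8).
Add 7 hours 13 minutes layover in Amsterdam → 15:23 UTC.
Add 11 hours 3 minutes leg 2 → 02:26 UTC (Jun 9).
Lord Howe Island is UTC+10:30, so local arrival = 02:26 + 10:30 = 12:56 on Jun 9.

12:56 on June 9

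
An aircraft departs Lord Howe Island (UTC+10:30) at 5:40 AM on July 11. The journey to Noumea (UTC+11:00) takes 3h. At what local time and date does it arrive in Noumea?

Convert departure to UTC: 5:40 AM − 10:30 = 7:10 PM UTC on Jul 10.
Add 3 hours travel time → 10:10 PM UTC.
Noumea is UTC+11:00, so local arrival = 10:10 PM + 11:00 = 9:10 AM on Jul 11.

9:10 AM on July 11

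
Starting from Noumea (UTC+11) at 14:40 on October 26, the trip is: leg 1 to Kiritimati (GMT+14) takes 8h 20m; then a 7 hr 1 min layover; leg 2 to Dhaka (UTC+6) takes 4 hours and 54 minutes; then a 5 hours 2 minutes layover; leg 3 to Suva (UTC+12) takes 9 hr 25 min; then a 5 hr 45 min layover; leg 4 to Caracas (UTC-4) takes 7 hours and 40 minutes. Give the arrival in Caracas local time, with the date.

23:47 on Oct 27

Convert departure to UTC: 14:40 − 11:00 = 03:40 UTC on Oct 26.
Add 8 hours and 20 minutes leg 1 → 12:00 UTC.
Add 7 hours and 1 minute layover in Kiritimati → 19:01 UTC.
Add 4 hours 54 minutes leg 2 → 23:55 UTC.
Add 5 hours and 2 minutes layover in Dhaka → 04:57 UTC (Oct 27).
Add 9 hours and 25 minutes leg 3 → 14:22 UTC.
Add 5 hours and 45 minutes layover in Suva → 20:07 UTC.
Add 7 hours and 40 minutes leg 4 → 03:47 UTC (Oct 28).
Caracas is UTC−4:00, so local arrival = 03:47 − 4:00 = 23:47 on Oct 27.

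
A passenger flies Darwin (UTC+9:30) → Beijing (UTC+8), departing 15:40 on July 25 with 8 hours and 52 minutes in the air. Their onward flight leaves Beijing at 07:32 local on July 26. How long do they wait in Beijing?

8 hours 30 minutes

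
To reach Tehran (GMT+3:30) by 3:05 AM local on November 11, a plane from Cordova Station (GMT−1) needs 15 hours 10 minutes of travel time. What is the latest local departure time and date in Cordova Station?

7:25 AM on Nov 10

Target arrival in UTC: 3:05 AM − 3:30 = 11:35 PM on Nov 10.
Subtract 15 hours 10 minutes → departure 8:25 AM UTC on Nov 10.
Cordova Station is UTC−1:00: 8:25 AM − 1:00 = 7:25 AM on Nov 10.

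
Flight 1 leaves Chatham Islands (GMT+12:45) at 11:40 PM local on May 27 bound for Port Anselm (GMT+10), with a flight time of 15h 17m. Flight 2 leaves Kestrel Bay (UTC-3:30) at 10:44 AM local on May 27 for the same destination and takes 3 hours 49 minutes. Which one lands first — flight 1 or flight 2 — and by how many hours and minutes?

Flight 1 in UTC: 11:40 PM − 12:45 = 10:55 AM on May 27.
+15 hours 17 minutes → arrive 2:12 AM UTC on May 28.
Flight 2 in UTC: 10:44 AM + 3:30 = 2:14 PM on May 27.
+3 hours and 49 minutes → arrive 6:03 PM UTC on May 27.
Flight 2 lands earlier by 8 hours 9 minutes.

the second, by 8 hours 9 minutes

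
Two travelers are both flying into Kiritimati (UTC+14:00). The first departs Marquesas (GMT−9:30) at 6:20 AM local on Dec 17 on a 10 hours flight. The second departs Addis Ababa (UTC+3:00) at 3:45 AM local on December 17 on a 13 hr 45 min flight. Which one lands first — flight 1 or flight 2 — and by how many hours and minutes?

Flight 1 in UTC: 6:20 AM + 9:30 = 3:50 PM on Dec 17.
+10 hours → arrive 1:50 AM UTC on Dec 18.
Flight 2 in UTC: 3:45 AM − 3:00 = 12:45 AM on Dec 17.
+13 hours 45 minutes → arrive 2:30 PM UTC on Dec 17.
Flight 2 lands earlier by 11 hours 20 minutes.

the second, by 11 hours 20 minutes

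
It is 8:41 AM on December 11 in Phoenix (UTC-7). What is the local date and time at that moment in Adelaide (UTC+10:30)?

2:11 AM on December 12

In UTC: 8:41 AM + 7:00 = 3:41 PM on Dec 11.
Adelaide is UTC+10:30: 3:41 PM + 10:30 = 2:11 AM on Dec 12.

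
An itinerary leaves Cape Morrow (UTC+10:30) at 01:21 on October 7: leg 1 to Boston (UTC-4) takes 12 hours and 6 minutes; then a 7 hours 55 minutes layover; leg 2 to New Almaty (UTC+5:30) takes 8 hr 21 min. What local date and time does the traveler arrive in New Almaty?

Convert departure to UTC: 01:21 − 10:30 = 14:51 UTC on Oct 6.
Add 12 hours 6 minutes leg 1 → 02:57 UTC (Oct 7).
Add 7 hours and 55 minutes layover in Boston → 10:52 UTC.
Add 8 hours 21 minutes leg 2 → 19:13 UTC.
New Almaty is UTC+5:30, so local arrival = 19:13 + 5:30 = 00:43 on Oct 8.

00:43 on October 8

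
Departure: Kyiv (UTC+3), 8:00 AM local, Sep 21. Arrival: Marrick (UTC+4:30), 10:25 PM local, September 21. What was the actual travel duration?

12 hours 55 minutes

Departure in UTC: 8:00 AM − 3:00 = 5:00 AM on Sep 21.
Arrival in UTC: 10:25 PM − 4:30 = 5:55 PM on Sep 21.
Elapsed = 5:55 PM − 5:00 AM = 12 hours 55 minutes.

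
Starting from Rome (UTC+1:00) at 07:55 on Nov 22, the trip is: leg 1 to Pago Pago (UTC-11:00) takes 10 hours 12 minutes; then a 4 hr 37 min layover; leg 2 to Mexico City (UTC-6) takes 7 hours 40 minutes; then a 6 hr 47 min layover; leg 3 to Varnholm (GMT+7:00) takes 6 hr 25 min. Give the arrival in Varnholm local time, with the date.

01:36 on November 24

Convert departure to UTC: 07:55 − 1:00 = 06:55 UTC on Nov 22.
Add 10 hours and 12 minutes leg 1 → 17:07 UTC.
Add 4 hours 37 minutes layover in Pago Pago → 21:44 UTC.
Add 7 hours and 40 minutes leg 2 → 05:24 UTC (Nov 23).
Add 6 hours and 47 minutes layover in Mexico City → 12:11 UTC.
Add 6 hours and 25 minutes leg 3 → 18:36 UTC.
Varnholm is UTC+7:00, so local arrival = 18:36 + 7:00 = 01:36 on Nov 24.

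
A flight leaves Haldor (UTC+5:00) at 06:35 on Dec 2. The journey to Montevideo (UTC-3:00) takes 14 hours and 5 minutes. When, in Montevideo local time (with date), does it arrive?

Convert departure to UTC: 06:35 − 5:00 = 01:35 UTC on Dec 2.
Add 14 hours 5 minutes travel time → 15:40 UTC.
Montevideo is UTC−3:00, so local arrival = 15:40 − 3:00 = 12:40 on Dec 2.

12:40 on December 2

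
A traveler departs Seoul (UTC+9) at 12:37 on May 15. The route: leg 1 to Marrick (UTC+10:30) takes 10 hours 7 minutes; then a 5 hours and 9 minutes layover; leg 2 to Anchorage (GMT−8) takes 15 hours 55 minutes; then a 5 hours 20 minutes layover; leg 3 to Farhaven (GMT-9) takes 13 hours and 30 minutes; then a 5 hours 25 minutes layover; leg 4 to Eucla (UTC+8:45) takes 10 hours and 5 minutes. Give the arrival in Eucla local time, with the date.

Convert departure to UTC: 12:37 − 9:00 = 03:37 UTC on May 15.
Add 10 hours 7 minutes leg 1 → 13:44 UTC.
Add 5 hours 9 minutes layover in Marrick → 18:53 UTC.
Add 15 hours and 55 minutes leg 2 → 10:48 UTC (May 16).
Add 5 hours 20 minutes layover in Anchorage → 16:08 UTC.
Add 13 hours 30 minutes leg 3 → 05:38 UTC (May 17).
Add 5 hours 25 minutes layover in Farhaven → 11:03 UTC.
Add 10 hours and 5 minutes leg 4 → 21:08 UTC.
Eucla is UTC+8:45, so local arrival = 21:08 + 8:45 = 05:53 on May 18.

05:53 on May 18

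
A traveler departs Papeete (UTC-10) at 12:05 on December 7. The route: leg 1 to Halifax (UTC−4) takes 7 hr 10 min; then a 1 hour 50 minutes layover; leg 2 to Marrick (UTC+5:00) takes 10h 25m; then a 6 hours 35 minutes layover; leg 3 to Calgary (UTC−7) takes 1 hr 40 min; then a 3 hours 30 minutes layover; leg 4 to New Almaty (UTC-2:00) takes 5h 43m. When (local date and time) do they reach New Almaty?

08:58 on Dec 9

Convert departure to UTC: 12:05 + 10:00 = 22:05 UTC on Dec 7.
Add 7 hours 10 minutes leg 1 → 05:15 UTC (Dec 8).
Add 1 hour and 50 minutes layover in Halifax → 07:05 UTC.
Add 10 hours and 25 minutes leg 2 → 17:30 UTC.
Add 6 hours 35 minutes layover in Marrick → 00:05 UTC (Dec 9).
Add 1 hour 40 minutes leg 3 → 01:45 UTC.
Add 3 hours 30 minutes layover in Calgary → 05:15 UTC.
Add 5 hours 43 minutes leg 4 → 10:58 UTC.
New Almaty is UTC−2:00, so local arrival = 10:58 − 2:00 = 08:58 on Dec 9.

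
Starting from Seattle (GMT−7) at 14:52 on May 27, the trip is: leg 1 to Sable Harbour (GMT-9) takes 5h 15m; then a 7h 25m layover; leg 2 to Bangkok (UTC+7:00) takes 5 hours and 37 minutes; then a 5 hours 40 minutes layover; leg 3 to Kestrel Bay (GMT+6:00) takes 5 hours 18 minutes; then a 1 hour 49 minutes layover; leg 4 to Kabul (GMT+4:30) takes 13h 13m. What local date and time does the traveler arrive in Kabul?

Convert departure to UTC: 14:52 + 7:00 = 21:52 UTC on May 27.
Add 5 hours 15 minutes leg 1 → 03:07 UTC (May 28).
Add 7 hours and 25 minutes layover in Sable Harbour → 10:32 UTC.
Add 5 hours and 37 minutes leg 2 → 16:09 UTC.
Add 5 hours and 40 minutes layover in Bangkok → 21:49 UTC.
Add 5 hours 18 minutes leg 3 → 03:07 UTC (May 29).
Add 1 hour 49 minutes layover in Kestrel Bay → 04:56 UTC.
Add 13 hours and 13 minutes leg 4 → 18:09 UTC.
Kabul is UTC+4:30, so local arrival = 18:09 + 4:30 = 22:39 on May 29.

22:39 on May 29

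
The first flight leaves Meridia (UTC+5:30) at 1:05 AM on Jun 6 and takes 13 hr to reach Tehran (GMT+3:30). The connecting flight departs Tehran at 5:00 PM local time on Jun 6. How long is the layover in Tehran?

4 hours 55 minutes

Convert departure to UTC: 1:05 AM − 5:30 = 7:35 PM UTC on Jun 5.
Add 13 hours flight time → 8:35 AM UTC (Jun 6).
Tehran is UTC+3:30, so local arrival = 8:35 AM + 3:30 = 12:05 PM on Jun 6.
Layover = 5:00 PM − 12:05 PM = 4 hours 55 minutes.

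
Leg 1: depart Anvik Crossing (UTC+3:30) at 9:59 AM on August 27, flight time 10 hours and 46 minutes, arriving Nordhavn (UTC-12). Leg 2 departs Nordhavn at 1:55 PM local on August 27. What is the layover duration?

Convert departure to UTC: 9:59 AM − 3:30 = 6:29 AM UTC on Aug 27.
Add 10 hours 46 minutes flight time → 5:15 PM UTC.
Nordhavn is UTC−12:00, so local arrival = 5:15 PM − 12:00 = 5:15 AM on Aug 27.
Layover = 1:55 PM − 5:15 AM = 8 hours 40 minutes.

8 hours 40 minutes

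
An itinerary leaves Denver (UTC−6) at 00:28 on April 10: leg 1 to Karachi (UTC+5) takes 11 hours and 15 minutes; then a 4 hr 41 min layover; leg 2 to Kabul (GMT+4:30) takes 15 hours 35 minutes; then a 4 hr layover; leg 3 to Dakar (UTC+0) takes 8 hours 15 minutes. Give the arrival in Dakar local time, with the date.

02:14 on April 12

Convert departure to UTC: 00:28 + 6:00 = 06:28 UTC on Apr 10.
Add 11 hours and 15 minutes leg 1 → 17:43 UTC.
Add 4 hours 41 minutes layover in Karachi → 22:24 UTC.
Add 15 hours and 35 minutes leg 2 → 13:59 UTC (Apr 11).
Add 4 hours layover in Kabul → 17:59 UTC.
Add 8 hours 15 minutes leg 3 → 02:14 UTC (Apr 12).
Dakar is UTC+0, so local arrival is the same: 02:14 on Apr 12.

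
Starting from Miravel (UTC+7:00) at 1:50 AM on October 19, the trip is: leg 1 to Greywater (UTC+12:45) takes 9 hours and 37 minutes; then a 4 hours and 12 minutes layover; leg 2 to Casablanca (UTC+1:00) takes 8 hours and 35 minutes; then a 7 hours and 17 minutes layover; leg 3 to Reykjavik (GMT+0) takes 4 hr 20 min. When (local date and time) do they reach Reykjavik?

Convert departure to UTC: 1:50 AM − 7:00 = 6:50 PM UTC on Oct 18.
Add 9 hours 37 minutes leg 1 → 4:27 AM UTC (Oct 19).
Add 4 hours 12 minutes layover in Greywater → 8:39 AM UTC.
Add 8 hours 35 minutes leg 2 → 5:14 PM UTC.
Add 7 hours and 17 minutes layover in Casablanca → 12:31 AM UTC (Oct 20).
Add 4 hours 20 minutes leg 3 → 4:51 AM UTC.
Reykjavik is UTC+0, so local arrival is the same: 4:51 AM on Oct 20.

4:51 AM on Oct 20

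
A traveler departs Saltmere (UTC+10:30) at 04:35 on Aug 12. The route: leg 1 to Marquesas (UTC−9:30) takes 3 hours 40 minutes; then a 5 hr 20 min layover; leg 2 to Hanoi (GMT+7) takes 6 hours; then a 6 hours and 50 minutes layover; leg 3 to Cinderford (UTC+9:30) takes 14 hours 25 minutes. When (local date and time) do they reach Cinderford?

15:50 on August 13

Convert departure to UTC: 04:35 − 10:30 = 18:05 UTC on Aug 11.
Add 3 hours 40 minutes leg 1 → 21:45 UTC.
Add 5 hours and 20 minutes layover in Marquesas → 03:05 UTC (Aug 12).
Add 6 hours leg 2 → 09:05 UTC.
Add 6 hours 50 minutes layover in Hanoi → 15:55 UTC.
Add 14 hours and 25 minutes leg 3 → 06:20 UTC (Aug 13).
Cinderford is UTC+9:30, so local arrival = 06:20 + 9:30 = 15:50 on Aug 13.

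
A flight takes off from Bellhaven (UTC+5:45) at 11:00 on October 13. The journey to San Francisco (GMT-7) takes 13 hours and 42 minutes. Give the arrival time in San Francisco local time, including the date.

11:57 on October 13

Convert departure to UTC: 11:00 − 5:45 = 05:15 UTC on Oct 13.
Add 13 hours 42 minutes travel time → 18:57 UTC.
San Francisco is UTC−7:00, so local arrival = 18:57 − 7:00 = 11:57 on Oct 13.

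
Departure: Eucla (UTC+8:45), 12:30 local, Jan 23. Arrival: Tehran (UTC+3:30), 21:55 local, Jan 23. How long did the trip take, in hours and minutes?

14 hours 40 minutes

Departure in UTC: 12:30 − 8:45 = 03:45 on Jan 23.
Arrival in UTC: 21:55 − 3:30 = 18:25 on Jan 23.
Elapsed = 18:25 − 03:45 = 14 hours 40 minutes.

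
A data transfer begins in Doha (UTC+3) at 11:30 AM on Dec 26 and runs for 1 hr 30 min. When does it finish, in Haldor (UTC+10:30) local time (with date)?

Convert start to UTC: 11:30 AM − 3:00 = 8:30 AM UTC on Dec 26.
Add 1 hour and 30 minutes duration → 10:00 AM UTC.
Haldor is UTC+10:30, so local end time = 10:00 AM + 10:30 = 8:30 PM on Dec 26.

8:30 PM on December 26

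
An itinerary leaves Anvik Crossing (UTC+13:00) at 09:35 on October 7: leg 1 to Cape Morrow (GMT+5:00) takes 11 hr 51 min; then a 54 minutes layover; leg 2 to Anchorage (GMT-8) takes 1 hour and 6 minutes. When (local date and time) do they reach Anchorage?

02:26 on Oct 7

Convert departure to UTC: 09:35 − 13:00 = 20:35 UTC on Oct 6.
Add 11 hours 51 minutes leg 1 → 08:26 UTC (Oct 7).
Add 54 minutes layover in Cape Morrow → 09:20 UTC.
Add 1 hour 6 minutes leg 2 → 10:26 UTC.
Anchorage is UTC−8:00, so local arrival = 10:26 − 8:00 = 02:26 on Oct 7.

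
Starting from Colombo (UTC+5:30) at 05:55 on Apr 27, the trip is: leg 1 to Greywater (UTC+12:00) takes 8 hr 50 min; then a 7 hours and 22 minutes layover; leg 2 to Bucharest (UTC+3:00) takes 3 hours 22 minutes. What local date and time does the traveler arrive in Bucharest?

Convert departure to UTC: 05:55 − 5:30 = 00:25 UTC on Apr 27.
Add 8 hours 50 minutes leg 1 → 09:15 UTC.
Add 7 hours and 22 minutes layover in Greywater → 16:37 UTC.
Add 3 hours 22 minutes leg 2 → 19:59 UTC.
Bucharest is UTC+3:00, so local arrival = 19:59 + 3:00 = 22:59 on Apr 27.

22:59 on April 27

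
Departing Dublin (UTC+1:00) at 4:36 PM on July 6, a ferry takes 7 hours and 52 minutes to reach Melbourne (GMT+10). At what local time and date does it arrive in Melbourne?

9:28 AM on Jul 7

Melbourne is 9:00 ahead of Dublin.
After 7 hours and 52 minutes it is 12:28 AM (Jul 7) in Dublin.
Shift by the zone difference: 12:28 AM + 9:00 = 9:28 AM on Jul 7 in Melbourne.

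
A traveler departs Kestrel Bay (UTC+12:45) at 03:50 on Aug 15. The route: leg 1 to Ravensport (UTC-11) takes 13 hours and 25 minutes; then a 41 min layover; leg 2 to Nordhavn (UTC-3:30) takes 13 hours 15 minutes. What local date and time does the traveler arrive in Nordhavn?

14:56 on Aug 15

Convert departure to UTC: 03:50 − 12:45 = 15:05 UTC on Aug 14.
Add 13 hours and 25 minutes leg 1 → 04:30 UTC (Aug 15).
Add 41 minutes layover in Ravensport → 05:11 UTC.
Add 13 hours 15 minutes leg 2 → 18:26 UTC.
Nordhavn is UTC−3:30, so local arrival = 18:26 − 3:30 = 14:56 on Aug 15.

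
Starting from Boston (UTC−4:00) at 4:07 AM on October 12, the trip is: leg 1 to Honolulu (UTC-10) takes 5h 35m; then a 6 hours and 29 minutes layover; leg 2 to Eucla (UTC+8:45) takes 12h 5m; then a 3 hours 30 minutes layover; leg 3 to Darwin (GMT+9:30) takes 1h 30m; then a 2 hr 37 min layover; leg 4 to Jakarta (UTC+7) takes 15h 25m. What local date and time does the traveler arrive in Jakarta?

Convert departure to UTC: 4:07 AM + 4:00 = 8:07 AM UTC on Oct 12.
Add 5 hours 35 minutes leg 1 → 1:42 PM UTC.
Add 6 hours and 29 minutes layover in Honolulu → 8:11 PM UTC.
Add 12 hours and 5 minutes leg 2 → 8:16 AM UTC (Oct 13).
Add 3 hours and 30 minutes layover in Eucla → 11:46 AM UTC.
Add 1 hour 30 minutes leg 3 → 1:16 PM UTC.
Add 2 hours and 37 minutes layover in Darwin → 3:53 PM UTC.
Add 15 hours and 25 minutes leg 4 → 7:18 AM UTC (Oct 14).
Jakarta is UTC+7:00, so local arrival = 7:18 AM + 7:00 = 2:18 PM on Oct 14.

2:18 PM on October 14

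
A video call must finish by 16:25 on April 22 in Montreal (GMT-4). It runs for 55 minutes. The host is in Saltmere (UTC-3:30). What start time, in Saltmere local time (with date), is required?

16:00 on April 22

Target end time in UTC: 16:25 + 4:00 = 20:25 on Apr 22.
Subtract 55 minutes → start 19:30 UTC on Apr 22.
Saltmere is UTC−3:30: 19:30 − 3:30 = 16:00 on Apr 22.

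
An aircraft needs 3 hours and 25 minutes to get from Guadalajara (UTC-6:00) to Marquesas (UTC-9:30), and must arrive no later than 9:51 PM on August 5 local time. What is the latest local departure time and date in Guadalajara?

Target arrival in UTC: 9:51 PM + 9:30 = 7:21 AM on Aug 6.
Subtract 3 hours 25 minutes → departure 3:56 AM UTC on Aug 6.
Guadalajara is UTC−6:00: 3:56 AM − 6:00 = 9:56 PM on Aug 5.

9:56 PM on August 5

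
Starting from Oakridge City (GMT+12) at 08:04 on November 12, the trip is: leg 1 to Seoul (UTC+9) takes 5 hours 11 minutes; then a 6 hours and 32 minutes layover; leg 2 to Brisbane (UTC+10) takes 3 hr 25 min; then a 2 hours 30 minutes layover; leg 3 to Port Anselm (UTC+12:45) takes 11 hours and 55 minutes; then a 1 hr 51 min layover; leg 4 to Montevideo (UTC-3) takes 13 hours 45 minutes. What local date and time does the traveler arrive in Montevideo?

Convert departure to UTC: 08:04 − 12:00 = 20:04 UTC on Nov 11.
Add 5 hours 11 minutes leg 1 → 01:15 UTC (Nov 12).
Add 6 hours 32 minutes layover in Seoul → 07:47 UTC.
Add 3 hours and 25 minutes leg 2 → 11:12 UTC.
Add 2 hours and 30 minutes layover in Brisbane → 13:42 UTC.
Add 11 hours and 55 minutes leg 3 → 01:37 UTC (Nov 13).
Add 1 hour 51 minutes layover in Port Anselm → 03:28 UTC.
Add 13 hours 45 minutes leg 4 → 17:13 UTC.
Montevideo is UTC−3:00, so local arrival = 17:13 − 3:00 = 14:13 on Nov 13.

14:13 on November 13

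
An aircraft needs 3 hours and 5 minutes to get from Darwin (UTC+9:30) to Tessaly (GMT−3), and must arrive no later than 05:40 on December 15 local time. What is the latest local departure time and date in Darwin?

Target arrival in UTC: 05:40 + 3:00 = 08:40 on Dec 15.
Subtract 3 hours and 5 minutes → departure 05:35 UTC on Dec 15.
Darwin is UTC+9:30: 05:35 + 9:30 = 15:05 on Dec 15.

15:05 on December 15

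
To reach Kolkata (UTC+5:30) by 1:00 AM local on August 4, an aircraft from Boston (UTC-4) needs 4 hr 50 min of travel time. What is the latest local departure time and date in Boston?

10:40 AM on August 3

Target arrival in UTC: 1:00 AM − 5:30 = 7:30 PM on Aug 3.
Subtract 4 hours 50 minutes → departure 2:40 PM UTC on Aug 3.
Boston is UTC−4:00: 2:40 PM − 4:00 = 10:40 AM on Aug 3.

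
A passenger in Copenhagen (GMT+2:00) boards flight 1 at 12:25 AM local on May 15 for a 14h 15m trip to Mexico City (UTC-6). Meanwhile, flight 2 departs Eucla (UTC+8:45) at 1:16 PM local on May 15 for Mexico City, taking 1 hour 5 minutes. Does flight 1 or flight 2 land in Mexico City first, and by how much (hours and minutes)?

Flight 1 in UTC: 12:25 AM − 2:00 = 10:25 PM on May 14.
+14 hours 15 minutes → arrive 12:40 PM UTC on May 15.
Flight 2 in UTC: 1:16 PM − 8:45 = 4:31 AM on May 15.
+1 hour 5 minutes → arrive 5:36 AM UTC on May 15.
Flight 2 lands earlier by 7 hours 4 minutes.

the second, by 7 hours 4 minutes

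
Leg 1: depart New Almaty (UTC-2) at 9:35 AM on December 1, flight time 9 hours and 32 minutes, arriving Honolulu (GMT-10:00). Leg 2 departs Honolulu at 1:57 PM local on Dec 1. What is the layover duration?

2 hours 50 minutes

Convert departure to UTC: 9:35 AM + 2:00 = 11:35 AM UTC on Dec 1.
Add 9 hours 32 minutes flight time → 9:07 PM UTC.
Honolulu is UTC−10:00, so local arrival = 9:07 PM − 10:00 = 11:07 AM on Dec 1.
Layover = 1:57 PM − 11:07 AM = 2 hours 50 minutes.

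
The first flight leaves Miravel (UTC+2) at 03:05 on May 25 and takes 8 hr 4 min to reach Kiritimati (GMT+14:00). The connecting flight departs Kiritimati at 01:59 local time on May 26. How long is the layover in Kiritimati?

Convert departure to UTC: 03:05 − 2:00 = 01:05 UTC on May 25.
Add 8 hours 4 minutes flight time → 09:09 UTC.
Kiritimati is UTC+14:00, so local arrival = 09:09 + 14:00 = 23:09 on May 25.
Layover = 01:59 − 23:09 (+1 day) = 2 hours 50 minutes.

2 hours 50 minutes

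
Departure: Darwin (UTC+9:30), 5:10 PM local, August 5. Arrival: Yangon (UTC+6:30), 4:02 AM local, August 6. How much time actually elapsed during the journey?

13 hours 52 minutes

Departure in UTC: 5:10 PM − 9:30 = 7:40 AM on Aug 5.
Arrival in UTC: 4:02 AM − 6:30 = 9:32 PM on Aug 5.
Elapsed = 9:32 PM − 7:40 AM = 13 hours 52 minutes.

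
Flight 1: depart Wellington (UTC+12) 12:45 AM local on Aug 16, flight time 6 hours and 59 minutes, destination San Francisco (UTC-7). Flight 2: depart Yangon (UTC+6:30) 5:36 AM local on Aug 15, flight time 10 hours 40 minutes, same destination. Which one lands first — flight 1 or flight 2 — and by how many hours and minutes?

the second, by 9 hours 58 minutes

Flight 1 in UTC: 12:45 AM − 12:00 = 12:45 PM on Aug 15.
+6 hours and 59 minutes → arrive 7:44 PM UTC on Aug 15.
Flight 2 in UTC: 5:36 AM − 6:30 = 11:06 PM on Aug 14.
+10 hours and 40 minutes → arrive 9:46 AM UTC on Aug 15.
Flight 2 lands earlier by 9 hours 58 minutes.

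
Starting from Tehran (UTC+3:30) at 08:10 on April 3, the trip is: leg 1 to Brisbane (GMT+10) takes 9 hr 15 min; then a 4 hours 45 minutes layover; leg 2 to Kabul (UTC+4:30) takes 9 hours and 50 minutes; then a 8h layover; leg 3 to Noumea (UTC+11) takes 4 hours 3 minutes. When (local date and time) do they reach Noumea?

03:33 on April 5

Convert departure to UTC: 08:10 − 3:30 = 04:40 UTC on Apr 3.
Add 9 hours 15 minutes leg 1 → 13:55 UTC.
Add 4 hours and 45 minutes layover in Brisbane → 18:40 UTC.
Add 9 hours and 50 minutes leg 2 → 04:30 UTC (Apr 4).
Add 8 hours layover in Kabul → 12:30 UTC.
Add 4 hours and 3 minutes leg 3 → 16:33 UTC.
Noumea is UTC+11:00, so local arrival = 16:33 + 11:00 = 03:33 on Apr 5.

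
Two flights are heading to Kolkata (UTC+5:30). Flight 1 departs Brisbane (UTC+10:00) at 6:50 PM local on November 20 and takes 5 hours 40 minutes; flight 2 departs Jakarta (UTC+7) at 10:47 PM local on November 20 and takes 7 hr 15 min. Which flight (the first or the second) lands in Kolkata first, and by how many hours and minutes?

the first, by 8 hours 32 minutes

Flight 1 in UTC: 6:50 PM − 10:00 = 8:50 AM on Nov 20.
+5 hours and 40 minutes → arrive 2:30 PM UTC on Nov 20.
Flight 2 in UTC: 10:47 PM − 7:00 = 3:47 PM on Nov 20.
+7 hours and 15 minutes → arrive 11:02 PM UTC on Nov 20.
Flight 1 lands earlier by 8 hours 32 minutes.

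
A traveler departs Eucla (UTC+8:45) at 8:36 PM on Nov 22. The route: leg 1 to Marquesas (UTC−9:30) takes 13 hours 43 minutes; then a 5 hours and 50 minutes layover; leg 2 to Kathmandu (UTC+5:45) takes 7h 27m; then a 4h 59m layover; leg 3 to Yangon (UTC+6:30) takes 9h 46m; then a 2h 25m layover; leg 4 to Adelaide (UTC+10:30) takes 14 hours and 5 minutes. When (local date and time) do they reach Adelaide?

Convert departure to UTC: 8:36 PM − 8:45 = 11:51 AM UTC on Nov 22.
Add 13 hours and 43 minutes leg 1 → 1:34 AM UTC (Nov 23).
Add 5 hours and 50 minutes layover in Marquesas → 7:24 AM UTC.
Add 7 hours 27 minutes leg 2 → 2:51 PM UTC.
Add 4 hours and 59 minutes layover in Kathmandu → 7:50 PM UTC.
Add 9 hours 46 minutes leg 3 → 5:36 AM UTC (Nov 24).
Add 2 hours and 25 minutes layover in Yangon → 8:01 AM UTC.
Add 14 hours 5 minutes leg 4 → 10:06 PM UTC.
Adelaide is UTC+10:30, so local arrival = 10:06 PM + 10:30 = 8:36 AM on Nov 25.

8:36 AM on November 25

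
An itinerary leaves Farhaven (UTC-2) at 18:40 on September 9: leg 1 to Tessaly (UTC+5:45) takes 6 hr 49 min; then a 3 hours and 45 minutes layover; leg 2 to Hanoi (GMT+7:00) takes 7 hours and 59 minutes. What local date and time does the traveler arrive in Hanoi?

22:13 on September 10

Convert departure to UTC: 18:40 + 2:00 = 20:40 UTC on Sep 9.
Add 6 hours 49 minutes leg 1 → 03:29 UTC (Sep 10).
Add 3 hours 45 minutes layover in Tessaly → 07:14 UTC.
Add 7 hours and 59 minutes leg 2 → 15:13 UTC.
Hanoi is UTC+7:00, so local arrival = 15:13 + 7:00 = 22:13 on Sep 10.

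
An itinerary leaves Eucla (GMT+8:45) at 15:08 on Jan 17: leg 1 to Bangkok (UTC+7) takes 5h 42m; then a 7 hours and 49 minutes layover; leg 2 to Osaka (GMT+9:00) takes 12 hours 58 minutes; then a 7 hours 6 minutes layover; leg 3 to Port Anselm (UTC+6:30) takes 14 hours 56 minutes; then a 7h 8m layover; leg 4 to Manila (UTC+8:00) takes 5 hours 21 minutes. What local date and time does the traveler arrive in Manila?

Convert departure to UTC: 15:08 − 8:45 = 06:23 UTC on Jan 17.
Add 5 hours and 42 minutes leg 1 → 12:05 UTC.
Add 7 hours 49 minutes layover in Bangkok → 19:54 UTC.
Add 12 hours 58 minutes leg 2 → 08:52 UTC (Jan 18).
Add 7 hours 6 minutes layover in Osaka → 15:58 UTC.
Add 14 hours 56 minutes leg 3 → 06:54 UTC (Jan 19).
Add 7 hours and 8 minutes layover in Port Anselm → 14:02 UTC.
Add 5 hours and 21 minutes leg 4 → 19:23 UTC.
Manila is UTC+8:00, so local arrival = 19:23 + 8:00 = 03:23 on Jan 20.

03:23 on January 20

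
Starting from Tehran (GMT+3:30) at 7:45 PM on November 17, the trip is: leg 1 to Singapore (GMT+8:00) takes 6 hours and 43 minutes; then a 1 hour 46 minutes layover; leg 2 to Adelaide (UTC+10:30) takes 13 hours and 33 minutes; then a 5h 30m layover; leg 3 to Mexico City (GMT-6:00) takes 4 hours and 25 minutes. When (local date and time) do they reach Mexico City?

Convert departure to UTC: 7:45 PM − 3:30 = 4:15 PM UTC on Nov 17.
Add 6 hours and 43 minutes leg 1 → 10:58 PM UTC.
Add 1 hour and 46 minutes layover in Singapore → 12:44 AM UTC (Nov 18).
Add 13 hours and 33 minutes leg 2 → 2:17 PM UTC.
Add 5 hours 30 minutes layover in Adelaide → 7:47 PM UTC.
Add 4 hours and 25 minutes leg 3 → 12:12 AM UTC (Nov 19).
Mexico City is UTC−6:00, so local arrival = 12:12 AM − 6:00 = 6:12 PM on Nov 18.

6:12 PM on November 18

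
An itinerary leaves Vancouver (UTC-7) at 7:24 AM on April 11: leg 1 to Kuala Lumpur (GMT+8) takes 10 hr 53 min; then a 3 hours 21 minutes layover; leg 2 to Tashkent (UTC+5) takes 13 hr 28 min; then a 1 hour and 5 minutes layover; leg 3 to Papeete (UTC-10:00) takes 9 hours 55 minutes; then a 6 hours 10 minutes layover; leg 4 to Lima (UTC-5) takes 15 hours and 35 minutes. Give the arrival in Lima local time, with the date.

Convert departure to UTC: 7:24 AM + 7:00 = 2:24 PM UTC on Apr 11.
Add 10 hours 53 minutes leg 1 → 1:17 AM UTC (Apr 12).
Add 3 hours 21 minutes layover in Kuala Lumpur → 4:38 AM UTC.
Add 13 hours and 28 minutes leg 2 → 6:06 PM UTC.
Add 1 hour and 5 minutes layover in Tashkent → 7:11 PM UTC.
Add 9 hours and 55 minutes leg 3 → 5:06 AM UTC (Apr 13).
Add 6 hours and 10 minutes layover in Papeete → 11:16 AM UTC.
Add 15 hours and 35 minutes leg 4 → 2:51 AM UTC (Apr 14).
Lima is UTC−5:00, so local arrival = 2:51 AM − 5:00 = 9:51 PM on Apr 13.

9:51 PM on Apr 13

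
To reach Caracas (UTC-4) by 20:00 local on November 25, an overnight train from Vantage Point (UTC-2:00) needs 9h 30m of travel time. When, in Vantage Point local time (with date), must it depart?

12:30 on November 25

Target arrival in UTC: 20:00 + 4:00 = 00:00 on Nov 26.
Subtract 9 hours 30 minutes → departure 14:30 UTC on Nov 25.
Vantage Point is UTC−2:00: 14:30 − 2:00 = 12:30 on Nov 25.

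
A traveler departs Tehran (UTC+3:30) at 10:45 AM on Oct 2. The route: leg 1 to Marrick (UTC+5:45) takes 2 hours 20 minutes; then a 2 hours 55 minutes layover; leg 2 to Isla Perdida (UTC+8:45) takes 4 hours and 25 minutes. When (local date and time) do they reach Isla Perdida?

1:40 AM on Oct 3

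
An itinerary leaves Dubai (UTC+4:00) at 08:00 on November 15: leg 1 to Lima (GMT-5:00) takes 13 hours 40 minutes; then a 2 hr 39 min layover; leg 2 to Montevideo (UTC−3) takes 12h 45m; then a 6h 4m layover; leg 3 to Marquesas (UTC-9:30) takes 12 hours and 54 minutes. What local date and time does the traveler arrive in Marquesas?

18:32 on November 16

Convert departure to UTC: 08:00 − 4:00 = 04:00 UTC on Nov 15.
Add 13 hours 40 minutes leg 1 → 17:40 UTC.
Add 2 hours 39 minutes layover in Lima → 20:19 UTC.
Add 12 hours and 45 minutes leg 2 → 09:04 UTC (Nov 16).
Add 6 hours and 4 minutes layover in Montevideo → 15:08 UTC.
Add 12 hours and 54 minutes leg 3 → 04:02 UTC (Nov 17).
Marquesas is UTC−9:30, so local arrival = 04:02 − 9:30 = 18:32 on Nov 16.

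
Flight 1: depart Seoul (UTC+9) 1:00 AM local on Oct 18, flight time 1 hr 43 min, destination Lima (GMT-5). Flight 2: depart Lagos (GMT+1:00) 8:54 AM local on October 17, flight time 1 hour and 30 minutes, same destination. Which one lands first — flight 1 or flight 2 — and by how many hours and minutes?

the second, by 8 hours 19 minutes

Flight 1 in UTC: 1:00 AM − 9:00 = 4:00 PM on Oct 17.
+1 hour and 43 minutes → arrive 5:43 PM UTC on Oct 17.
Flight 2 in UTC: 8:54 AM − 1:00 = 7:54 AM on Oct 17.
+1 hour 30 minutes → arrive 9:24 AM UTC on Oct 17.
Flight 2 lands earlier by 8 hours 19 minutes.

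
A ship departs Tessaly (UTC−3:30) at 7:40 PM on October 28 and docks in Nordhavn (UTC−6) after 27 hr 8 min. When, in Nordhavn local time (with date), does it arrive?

Nordhavn is 2:30 behind Tessaly.
After 27 hours and 8 minutes it is 10:48 PM (Oct 29) in Tessaly.
Shift by the zone difference: 10:48 PM − 2:30 = 8:18 PM on Oct 29 in Nordhavn.

8:18 PM on October 29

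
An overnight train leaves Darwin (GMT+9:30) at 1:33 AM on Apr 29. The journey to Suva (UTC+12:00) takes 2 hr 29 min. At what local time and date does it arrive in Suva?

Convert departure to UTC: 1:33 AM − 9:30 = 4:03 PM UTC on Apr 28.
Add 2 hours and 29 minutes travel time → 6:32 PM UTC.
Suva is UTC+12:00, so local arrival = 6:32 PM + 12:00 = 6:32 AM on Apr 29.

6:32 AM on April 29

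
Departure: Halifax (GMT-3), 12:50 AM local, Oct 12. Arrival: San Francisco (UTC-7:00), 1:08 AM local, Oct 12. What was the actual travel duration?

Departure in UTC: 12:50 AM + 3:00 = 3:50 AM on Oct 12.
Arrival in UTC: 1:08 AM + 7:00 = 8:08 AM on Oct 12.
Elapsed = 8:08 AM − 3:50 AM = 4 hours 18 minutes.

4 hours 18 minutes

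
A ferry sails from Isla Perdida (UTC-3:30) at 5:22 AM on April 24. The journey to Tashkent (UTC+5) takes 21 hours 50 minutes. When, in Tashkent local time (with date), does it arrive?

11:42 AM on Apr 25

Tashkent is 8:30 ahead of Isla Perdida.
After 21 hours and 50 minutes it is 3:12 AM (Apr 25) in Isla Perdida.
Shift by the zone difference: 3:12 AM + 8:30 = 11:42 AM on Apr 25 in Tashkent.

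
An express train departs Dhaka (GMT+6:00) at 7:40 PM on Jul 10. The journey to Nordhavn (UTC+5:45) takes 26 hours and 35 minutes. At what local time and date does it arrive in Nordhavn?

Nordhavn is 0:15 behind Dhaka.
After 26 hours 35 minutes it is 10:15 PM (Jul 11) in Dhaka.
Shift by the zone difference: 10:15 PM − 0:15 = 10:00 PM on Jul 11 in Nordhavn.

10:00 PM on July 11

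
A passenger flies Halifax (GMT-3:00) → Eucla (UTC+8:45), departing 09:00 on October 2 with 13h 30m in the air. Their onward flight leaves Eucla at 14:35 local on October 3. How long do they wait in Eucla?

Convert departure to UTC: 09:00 + 3:00 = 12:00 UTC on Oct 2.
Add 13 hours and 30 minutes flight time → 01:30 UTC (Oct 3).
Eucla is UTC+8:45, so local arrival = 01:30 + 8:45 = 10:15 on Oct 3.
Layover = 14:35 − 10:15 = 4 hours 20 minutes.

4 hours 20 minutes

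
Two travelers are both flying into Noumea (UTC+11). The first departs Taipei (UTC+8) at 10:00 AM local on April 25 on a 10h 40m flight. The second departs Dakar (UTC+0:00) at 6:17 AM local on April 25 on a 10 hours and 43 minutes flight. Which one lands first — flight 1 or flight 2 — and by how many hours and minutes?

Flight 1 in UTC: 10:00 AM − 8:00 = 2:00 AM on Apr 25.
+10 hours and 40 minutes → arrive 12:40 PM UTC on Apr 25.
Flight 2 departs at 6:17 AM UTC (Apr 25).
+10 hours 43 minutes → arrive 5:00 PM UTC on Apr 25.
Flight 1 lands earlier by 4 hours 20 minutes.

the first, by 4 hours 20 minutes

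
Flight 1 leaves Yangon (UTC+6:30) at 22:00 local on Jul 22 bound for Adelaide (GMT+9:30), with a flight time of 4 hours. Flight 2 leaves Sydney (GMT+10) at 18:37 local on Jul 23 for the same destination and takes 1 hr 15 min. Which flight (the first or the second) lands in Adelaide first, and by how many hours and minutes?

the first, by 14 hours 22 minutes

Flight 1 in UTC: 22:00 − 6:30 = 15:30 on Jul 22.
+4 hours → arrive 19:30 UTC on Jul 22.
Flight 2 in UTC: 18:37 − 10:00 = 08:37 on Jul 23.
+1 hour 15 minutes → arrive 09:52 UTC on Jul 23.
Flight 1 lands earlier by 14 hours 22 minutes.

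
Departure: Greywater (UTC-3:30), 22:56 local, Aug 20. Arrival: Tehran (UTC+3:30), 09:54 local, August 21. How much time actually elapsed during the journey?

3 hours 58 minutes

Departure in UTC: 22:56 + 3:30 = 02:26 on Aug 21.
Arrival in UTC: 09:54 − 3:30 = 06:24 on Aug 21.
Elapsed = 06:24 − 02:26 = 3 hours 58 minutes.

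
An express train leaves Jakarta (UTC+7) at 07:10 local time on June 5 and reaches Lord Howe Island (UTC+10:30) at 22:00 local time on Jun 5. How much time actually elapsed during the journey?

11 hours 20 minutes

Departure in UTC: 07:10 − 7:00 = 00:10 on Jun 5.
Arrival in UTC: 22:00 − 10:30 = 11:30 on Jun 5.
Elapsed = 11:30 − 00:10 = 11 hours 20 minutes.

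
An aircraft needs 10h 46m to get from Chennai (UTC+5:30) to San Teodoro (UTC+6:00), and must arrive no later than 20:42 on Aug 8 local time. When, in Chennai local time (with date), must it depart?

09:26 on August 8

Target arrival in UTC: 20:42 − 6:00 = 14:42 on Aug 8.
Subtract 10 hours and 46 minutes → departure 03:56 UTC on Aug 8.
Chennai is UTC+5:30: 03:56 + 5:30 = 09:26 on Aug 8.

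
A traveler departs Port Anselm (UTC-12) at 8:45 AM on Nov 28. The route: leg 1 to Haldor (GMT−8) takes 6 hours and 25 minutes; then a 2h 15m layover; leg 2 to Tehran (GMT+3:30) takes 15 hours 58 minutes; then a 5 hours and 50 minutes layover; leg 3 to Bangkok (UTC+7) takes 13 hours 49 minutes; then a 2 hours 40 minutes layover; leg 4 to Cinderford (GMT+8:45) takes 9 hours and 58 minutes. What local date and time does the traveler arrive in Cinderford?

2:25 PM on December 1

Convert departure to UTC: 8:45 AM + 12:00 = 8:45 PM UTC on Nov 28.
Add 6 hours 25 minutes leg 1 → 3:10 AM UTC (Nov 29).
Add 2 hours 15 minutes layover in Haldor → 5:25 AM UTC.
Add 15 hours and 58 minutes leg 2 → 9:23 PM UTC.
Add 5 hours 50 minutes layover in Tehran → 3:13 AM UTC (Nov 30).
Add 13 hours 49 minutes leg 3 → 5:02 PM UTC.
Add 2 hours 40 minutes layover in Bangkok → 7:42 PM UTC.
Add 9 hours 58 minutes leg 4 → 5:40 AM UTC (Dec 1).
Cinderford is UTC+8:45, so local arrival = 5:40 AM + 8:45 = 2:25 PM on Dec 1.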